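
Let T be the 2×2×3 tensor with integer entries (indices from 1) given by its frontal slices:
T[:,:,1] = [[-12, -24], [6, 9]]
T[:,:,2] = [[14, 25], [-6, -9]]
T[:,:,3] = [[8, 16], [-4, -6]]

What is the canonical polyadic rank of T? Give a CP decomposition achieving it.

Lower bound: the mode-2 unfolding of T (rows indexed by j, columns by (i,k) = (1,1), (1,2), (1,3), (2,1), (2,2), (2,3)) is [[-12, 14, 8, 6, -6, -4], [-24, 25, 16, 9, -9, -6]].
There the 2×2 minor on rows j ∈ {1, 2}, columns (i,k) ∈ {(1,1), (1,2)} is det [[-12, 14], [-24, 25]] = 36 ≠ 0, so this unfolding has rank ≥ 2; CP rank is at least every unfolding rank, so rank(T) ≥ 2. (This is only a lower bound: in general the CP rank may exceed every unfolding rank, so we still need to exhibit 2 rank-1 terms summing to T.)
Upper bound — finding two terms. Write S_k = T[:,:,k] for the frontal slices: S₁ = [[-12, -24], [6, 9]], S₂ = [[14, 25], [-6, -9]], S₃ = [[8, 16], [-4, -6]].
If T = a₁ ⊗ b₁ ⊗ c₁ + a₂ ⊗ b₂ ⊗ c₂ then each S_k = c₁[k]·a₁b₁ᵀ + c₂[k]·a₂b₂ᵀ. S₁ and S₂ are linearly independent, so a₁b₁ᵀ and a₂b₂ᵀ must span the same plane of matrices: they are the rank-1 matrices of the form x·S₁ + y·S₂.
det(x·S₁ + y·S₂) is 36·x² − 60·xy + 24·y² = 12·(3·x − 2·y)(x − y), vanishing at (x:y) = (2:3) and (1:1).
M₁ = 2·S₁ + 3·S₂ = [[18, 27], [-6, -9]] = 3·[3, -1][2, 3]ᵀ and M₂ = S₁ + S₂ = [[2, 1], [0, 0]] = [1, 0][2, 1]ᵀ, so take a₁ = [3, -1], b₁ = [2, 3], a₂ = [1, 0], b₂ = [2, 1].
Each slice is an integer combination of E₁ = a₁b₁ᵀ and E₂ = a₂b₂ᵀ: S₁ = −3·E₁ + 3·E₂, S₂ = 3·E₁ − 2·E₂, S₃ = 2·E₁ − 2·E₂; reading off coefficients, c₁ = [-3, 3, 2] and c₂ = [3, -2, -2].
Hence T = [3, -1] ⊗ [2, 3] ⊗ [-3, 3, 2] + [1, 0] ⊗ [2, 1] ⊗ [3, -2, -2], so rank(T) ≤ 2.
These bounds meet, so rank(T) = 2.

rank(T) = 2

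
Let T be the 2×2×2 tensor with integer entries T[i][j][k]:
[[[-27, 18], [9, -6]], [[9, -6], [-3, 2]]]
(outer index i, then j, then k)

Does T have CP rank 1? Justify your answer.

The mode-1 fibre T[:,0,0] = [-27, 9] gives a = (3, -1) (primitive direction); the mode-2 fibre T[0,:,0] = [-27, 9] gives b = (3, -1); then c[k] = T[0,0,k] / (a[0]·b[0]) = [-27, 18] / 9 = (-3, 2).
Expanding (3, -1) (x) (3, -1) (x) (-3, 2) reproduces all 8 entries of T, so T = (3, -1) (x) (3, -1) (x) (-3, 2) and rank(T) ≤ 1.
Equivalently every frontal slice T[:,:,k] is c[k] times the rank-1 matrix (3, -1) (x) (3, -1). So T has rank 1 (it is nonzero).

Yes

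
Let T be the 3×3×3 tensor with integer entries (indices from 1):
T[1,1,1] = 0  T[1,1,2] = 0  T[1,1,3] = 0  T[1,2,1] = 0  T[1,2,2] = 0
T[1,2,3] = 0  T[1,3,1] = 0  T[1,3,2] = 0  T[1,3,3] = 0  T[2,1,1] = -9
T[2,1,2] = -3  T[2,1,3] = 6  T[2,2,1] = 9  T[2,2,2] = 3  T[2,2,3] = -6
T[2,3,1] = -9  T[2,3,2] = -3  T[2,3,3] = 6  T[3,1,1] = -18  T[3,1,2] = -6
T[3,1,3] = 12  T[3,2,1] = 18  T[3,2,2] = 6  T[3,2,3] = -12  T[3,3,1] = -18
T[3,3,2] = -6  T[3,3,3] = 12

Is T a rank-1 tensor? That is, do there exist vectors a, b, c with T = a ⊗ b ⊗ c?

If T = a ⊗ b ⊗ c then every fibre of T is a multiple of the corresponding factor, so read the factors off the fibres through the nonzero entry T[2,1,1] = -9.
The mode-1 fibre T[:,1,1] = [0, -9, -18] gives a = [0, 1, 2] (primitive direction); the mode-2 fibre T[2,:,1] = [-9, 9, -9] gives b = [1, -1, 1]; then c[k] = T[2,1,k] / (a[2]·b[1]) = [-9, -3, 6] / 1 = [-9, -3, 6].
Expanding [0, 1, 2] ⊗ [1, -1, 1] ⊗ [-9, -3, 6] reproduces all 27 entries of T, so T = [0, 1, 2] ⊗ [1, -1, 1] ⊗ [-9, -3, 6] and rank(T) ≤ 1.
Equivalently every frontal slice T[:,:,k] is c[k] times the rank-1 matrix [0, 1, 2] ⊗ [1, -1, 1]. So T has rank 1 (it is nonzero).

Yes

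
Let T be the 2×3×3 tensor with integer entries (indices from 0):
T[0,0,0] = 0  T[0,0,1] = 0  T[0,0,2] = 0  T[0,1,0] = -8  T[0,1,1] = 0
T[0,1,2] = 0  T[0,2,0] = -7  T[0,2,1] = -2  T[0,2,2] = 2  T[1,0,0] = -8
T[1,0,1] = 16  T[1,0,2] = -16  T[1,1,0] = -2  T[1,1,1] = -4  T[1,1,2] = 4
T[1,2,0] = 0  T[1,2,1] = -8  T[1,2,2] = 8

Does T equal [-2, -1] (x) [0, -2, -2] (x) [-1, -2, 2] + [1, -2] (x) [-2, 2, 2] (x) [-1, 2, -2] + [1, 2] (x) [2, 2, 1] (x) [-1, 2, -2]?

Yes

Reconstruct entrywise from the claimed factors. For example, T[0,2,2] = 2 and Σₗ aₗ[0]bₗ[2]cₗ[2] = (-2)·(-2)·(2) + (1)·(2)·(-2) + (1)·(1)·(-2) = 2; checking all 18 entries, every one matches. The claim holds.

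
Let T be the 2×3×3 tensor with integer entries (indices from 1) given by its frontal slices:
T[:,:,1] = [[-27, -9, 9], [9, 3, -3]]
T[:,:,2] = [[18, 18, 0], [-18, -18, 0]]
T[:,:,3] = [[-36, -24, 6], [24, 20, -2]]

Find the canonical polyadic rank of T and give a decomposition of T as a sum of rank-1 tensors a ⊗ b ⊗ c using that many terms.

rank(T) = 2

Lower bound: in the mode-1 unfolding of T (rows indexed by i, columns by (j,k)) the 2×2 minor on rows i ∈ {1, 2}, columns (j,k) ∈ {(1,1), (1,2)} is det [[-27, 18], [9, -18]] = 324 ≠ 0, so that unfolding has rank ≥ 2 and hence rank(T) ≥ 2 (CP rank is at least every unfolding rank, though it can be larger).
Upper bound: with S_k = T[:,:,k], the two rank-1 terms a₁b₁ᵀ, a₂b₂ᵀ are the rank-1 members of the pencil x·S₁ + y·S₂.
The 2×2 minor of x·S₁ + y·S₂ on rows {1,2}, columns {1,2} is 216·xy = 216·(y)(x), vanishing at (x:y) = (1:0) and (0:1).
M₁ = S₁ = [[-27, -9, 9], [9, 3, -3]] = (-3)·(3, -1)(3, 1, -1)ᵀ and M₂ = S₂ = [[18, 18, 0], [-18, -18, 0]] = 18·(1, -1)(1, 1, 0)ᵀ, so take a₁ = (3, -1), b₁ = (3, 1, -1), a₂ = (1, -1), b₂ = (1, 1, 0).
Each slice is an integer combination of E₁ = a₁b₁ᵀ and E₂ = a₂b₂ᵀ: S₁ = −3·E₁, S₂ = 18·E₂, S₃ = −2·E₁ − 18·E₂; reading off coefficients, c₁ = (-3, 0, -2) and c₂ = (0, 18, -18).
Hence T = (3, -1) ⊗ (3, 1, -1) ⊗ (-3, 0, -2) + (1, -1) ⊗ (1, 1, 0) ⊗ (0, 18, -18), so rank(T) ≤ 2.
These bounds meet, so rank(T) = 2.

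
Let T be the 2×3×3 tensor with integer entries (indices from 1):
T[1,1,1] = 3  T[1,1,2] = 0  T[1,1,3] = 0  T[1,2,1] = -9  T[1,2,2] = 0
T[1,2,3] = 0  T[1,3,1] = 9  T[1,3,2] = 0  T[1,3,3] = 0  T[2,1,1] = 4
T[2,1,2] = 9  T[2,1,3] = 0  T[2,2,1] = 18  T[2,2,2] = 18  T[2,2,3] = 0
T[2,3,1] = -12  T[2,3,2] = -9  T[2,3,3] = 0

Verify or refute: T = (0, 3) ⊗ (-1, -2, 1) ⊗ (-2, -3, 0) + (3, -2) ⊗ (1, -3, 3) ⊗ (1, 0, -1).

No

Reconstruct entry (1,1,3) from the claimed factors: Σₗ aₗ[1]bₗ[1]cₗ[3] = (0)·(-1)·(0) + (3)·(1)·(-1) = -3, but T[1,1,3] = 0. The claim is false.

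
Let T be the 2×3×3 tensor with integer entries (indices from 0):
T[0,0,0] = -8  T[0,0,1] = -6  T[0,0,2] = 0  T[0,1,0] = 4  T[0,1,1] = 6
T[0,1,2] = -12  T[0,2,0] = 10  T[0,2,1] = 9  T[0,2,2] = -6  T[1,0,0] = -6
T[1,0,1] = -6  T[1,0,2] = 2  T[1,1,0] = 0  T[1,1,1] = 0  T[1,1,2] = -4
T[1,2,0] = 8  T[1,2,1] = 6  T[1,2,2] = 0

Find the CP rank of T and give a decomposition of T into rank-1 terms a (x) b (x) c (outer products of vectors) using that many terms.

Lower bound: in the mode-3 unfolding of T (rows indexed by k, columns by (i,j)) the 3×3 minor on rows k ∈ {0, 1, 2}, columns (i,j) ∈ {(0,0), (0,1), (1,0)} is det [[-8, 4, -6], [-6, 6, -6], [0, -12, 2]] = 96 ≠ 0, so that unfolding has rank ≥ 3 and hence rank(T) ≥ 3 (CP rank is at least every unfolding rank, though it can be larger).
Upper bound: T is a sum of 3 rank-1 terms, T = [0, 1] (x) [1, 1, 0] (x) [4, 0, 8] + [1, 2] (x) [2, 2, -1] (x) [-2, -1, -2] + [2, 1] (x) [1, -2, -2] (x) [-2, -2, 2] (one valid choice — decompositions are not unique — normalised so each a, b is primitive with positive first nonzero entry; check it by expanding all entries), so rank(T) ≤ 3.
These bounds meet, so rank(T) = 3.

rank(T) = 3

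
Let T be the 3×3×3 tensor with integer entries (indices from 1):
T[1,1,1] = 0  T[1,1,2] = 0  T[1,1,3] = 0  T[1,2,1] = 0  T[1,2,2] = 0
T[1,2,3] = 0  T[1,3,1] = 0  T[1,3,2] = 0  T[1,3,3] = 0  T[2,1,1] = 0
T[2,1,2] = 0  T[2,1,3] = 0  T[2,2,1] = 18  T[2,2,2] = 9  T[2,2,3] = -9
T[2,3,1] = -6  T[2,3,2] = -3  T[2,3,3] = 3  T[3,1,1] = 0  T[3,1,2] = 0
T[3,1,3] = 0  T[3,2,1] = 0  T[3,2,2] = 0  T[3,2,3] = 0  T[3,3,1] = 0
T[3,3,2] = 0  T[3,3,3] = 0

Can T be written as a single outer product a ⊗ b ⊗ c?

If T = a ⊗ b ⊗ c then every fibre of T is a multiple of the corresponding factor, so read the factors off the fibres through the nonzero entry T[2,2,1] = 18.
The mode-1 fibre T[:,2,1] = [0, 18, 0] gives a = [0, 1, 0] (primitive direction); the mode-2 fibre T[2,:,1] = [0, 18, -6] gives b = [0, 3, -1]; then c[k] = T[2,2,k] / (a[2]·b[2]) = [18, 9, -9] / 3 = [6, 3, -3].
Expanding [0, 1, 0] ⊗ [0, 3, -1] ⊗ [6, 3, -3] reproduces all 27 entries of T, so T = [0, 1, 0] ⊗ [0, 3, -1] ⊗ [6, 3, -3] and rank(T) ≤ 1.
Equivalently every frontal slice T[:,:,k] is c[k] times the rank-1 matrix [0, 1, 0] ⊗ [0, 3, -1]. So T has rank 1 (it is nonzero).

Yes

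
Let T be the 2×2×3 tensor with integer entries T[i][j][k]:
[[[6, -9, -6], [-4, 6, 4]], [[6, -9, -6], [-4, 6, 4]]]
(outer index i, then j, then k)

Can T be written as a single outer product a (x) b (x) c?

Yes

If T = a (x) b (x) c then every fibre of T is a multiple of the corresponding factor, so read the factors off the fibres through the nonzero entry T[0,0,0] = 6.
The mode-1 fibre T[:,0,0] = [6, 6] gives a = [1, 1] (primitive direction); the mode-2 fibre T[0,:,0] = [6, -4] gives b = [3, -2]; then c[k] = T[0,0,k] / (a[0]·b[0]) = [6, -9, -6] / 3 = [2, -3, -2].
Expanding [1, 1] (x) [3, -2] (x) [2, -3, -2] reproduces all 12 entries of T, so T = [1, 1] (x) [3, -2] (x) [2, -3, -2] and rank(T) ≤ 1.
Equivalently every frontal slice T[:,:,k] is c[k] times the rank-1 matrix [1, 1] (x) [3, -2]. So T has rank 1 (it is nonzero).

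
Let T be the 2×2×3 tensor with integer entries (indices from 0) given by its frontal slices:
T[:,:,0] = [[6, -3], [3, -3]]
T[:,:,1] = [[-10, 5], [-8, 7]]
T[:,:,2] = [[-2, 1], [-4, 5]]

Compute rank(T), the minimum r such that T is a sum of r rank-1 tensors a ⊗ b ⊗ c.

Lower bound: in the mode-3 unfolding of T (rows indexed by k, columns by (i,j)) the 3×3 minor on rows k ∈ {0, 1, 2}, columns (i,j) ∈ {(0,0), (1,0), (1,1)} is det [[6, 3, -3], [-10, -8, 7], [-2, -4, 5]] = -36 ≠ 0, so that unfolding has rank ≥ 3 and hence rank(T) ≥ 3 (CP rank is at least every unfolding rank, though it can be larger).
Upper bound: T is a sum of 3 rank-1 terms, T = (0, 1) ⊗ (1, -2) ⊗ (1, -2, -2) + (1, 1) ⊗ (2, -1) ⊗ (-1, -1, -1) + (2, 1) ⊗ (2, -1) ⊗ (2, -2, 0) (one valid choice — decompositions are not unique — normalised so each a, b is primitive with positive first nonzero entry; check it by expanding all entries), so rank(T) ≤ 3.
These bounds meet, so rank(T) = 3.

3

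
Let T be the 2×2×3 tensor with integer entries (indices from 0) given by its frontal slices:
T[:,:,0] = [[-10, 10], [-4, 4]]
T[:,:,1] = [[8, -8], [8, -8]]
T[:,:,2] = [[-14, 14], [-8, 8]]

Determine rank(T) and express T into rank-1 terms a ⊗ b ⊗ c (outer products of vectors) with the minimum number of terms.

Lower bound: the mode-1 unfolding of T (rows indexed by i, columns by (j,k) = (0,0), (0,1), (0,2), (1,0), (1,1), (1,2)) is [[-10, 8, -14, 10, -8, 14], [-4, 8, -8, 4, -8, 8]].
There the 2×2 minor on rows i ∈ {0, 1}, columns (j,k) ∈ {(0,0), (0,1)} is det [[-10, 8], [-4, 8]] = -48 ≠ 0, so this unfolding has rank ≥ 2; CP rank is at least every unfolding rank, so rank(T) ≥ 2. (Flattening ranks never certify an upper bound on CP rank; for that we must actually write T with 2 rank-1 terms.)
Upper bound — finding two terms. Every mode-2 slice of T is a multiple of one matrix: T[:,j,:] = b[j]·M with b = [1, -1] and M = [[-10, 8, -14], [-4, 8, -8]] (rows indexed by i, columns by k). So it suffices to write M as a sum of two rank-1 matrices.
Splitting M by its rows (i = 0, 1), M = [1, 0][-10, 8, -14]ᵀ + [0, 1][-4, 8, -8]ᵀ.
Hence T = [1, 0] ⊗ [1, -1] ⊗ [-10, 8, -14] + [0, 1] ⊗ [1, -1] ⊗ [-4, 8, -8], so rank(T) ≤ 2.
These bounds meet, so rank(T) = 2.

rank(T) = 2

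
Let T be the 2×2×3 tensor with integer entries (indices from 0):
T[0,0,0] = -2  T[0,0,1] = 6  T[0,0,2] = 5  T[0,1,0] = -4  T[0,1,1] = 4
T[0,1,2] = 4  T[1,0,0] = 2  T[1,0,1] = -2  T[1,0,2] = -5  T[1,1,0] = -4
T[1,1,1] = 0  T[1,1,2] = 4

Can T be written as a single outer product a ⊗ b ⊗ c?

The mode-3 unfolding of T (rows indexed by k, columns by (i,j) = (0,0), (0,1), (1,0), (1,1)) is [[-2, -4, 2, -4], [6, 4, -2, 0], [5, 4, -5, 4]].
There the 3×3 minor on rows k ∈ {0, 1, 2}, columns (i,j) ∈ {(0,0), (0,1), (1,0)} is det [[-2, -4, 2], [6, 4, -2], [5, 4, -5]] = -48 ≠ 0, so this unfolding has rank ≥ 3; CP rank is at least every unfolding rank, so rank(T) ≥ 3.
In particular rank(T) ≥ 3 > 1, so T is not rank-1.

No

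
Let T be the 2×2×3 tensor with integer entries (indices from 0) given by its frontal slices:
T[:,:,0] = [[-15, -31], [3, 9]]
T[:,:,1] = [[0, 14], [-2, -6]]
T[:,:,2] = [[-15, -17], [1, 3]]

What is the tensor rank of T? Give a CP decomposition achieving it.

Lower bound: the mode-1 unfolding of T (rows indexed by i, columns by (j,k) = (0,0), (0,1), (0,2), (1,0), (1,1), (1,2)) is [[-15, 0, -15, -31, 14, -17], [3, -2, 1, 9, -6, 3]].
There the 2×2 minor on rows i ∈ {0, 1}, columns (j,k) ∈ {(0,0), (0,1)} is det [[-15, 0], [3, -2]] = 30 ≠ 0, so this unfolding has rank ≥ 2; CP rank is at least every unfolding rank, so rank(T) ≥ 2. (This is only a lower bound: in general the CP rank may exceed every unfolding rank, so we still need to exhibit 2 rank-1 terms summing to T.)
Upper bound — finding two terms. Write S_k = T[:,:,k] for the frontal slices: S₀ = [[-15, -31], [3, 9]], S₁ = [[0, 14], [-2, -6]], S₂ = [[-15, -17], [1, 3]].
If T = a₁ ⊗ b₁ ⊗ c₁ + a₂ ⊗ b₂ ⊗ c₂ then each S_k = c₁[k]·a₁b₁ᵀ + c₂[k]·a₂b₂ᵀ. S₀ and S₁ are linearly independent, so a₁b₁ᵀ and a₂b₂ᵀ must span the same plane of matrices: they are the rank-1 matrices of the form x·S₀ + y·S₁.
det(x·S₀ + y·S₁) is −42·x² − 14·xy + 28·y² = (-14)·(3·x − 2·y)(x + y), vanishing at (x:y) = (2:3) and (1:-1).
M₁ = 2·S₀ + 3·S₁ = [[-30, -20], [0, 0]] = (-10)·[1, 0][3, 2]ᵀ and M₂ = S₀ − S₁ = [[-15, -45], [5, 15]] = (-5)·[3, -1][1, 3]ᵀ, so take a₁ = [1, 0], b₁ = [3, 2], a₂ = [3, -1], b₂ = [1, 3].
Each slice is an integer combination of E₁ = a₁b₁ᵀ and E₂ = a₂b₂ᵀ: S₀ = −2·E₁ − 3·E₂, S₁ = −2·E₁ + 2·E₂, S₂ = −4·E₁ − E₂; reading off coefficients, c₁ = [-2, -2, -4] and c₂ = [-3, 2, -1].
Hence T = [1, 0] ⊗ [3, 2] ⊗ [-2, -2, -4] + [3, -1] ⊗ [1, 3] ⊗ [-3, 2, -1], so rank(T) ≤ 2.
These bounds meet, so rank(T) = 2.

rank(T) = 2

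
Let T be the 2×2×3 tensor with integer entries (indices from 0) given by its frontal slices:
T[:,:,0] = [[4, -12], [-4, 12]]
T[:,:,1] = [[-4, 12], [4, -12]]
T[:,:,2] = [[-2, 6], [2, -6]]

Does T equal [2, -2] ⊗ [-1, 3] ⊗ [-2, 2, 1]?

Yes

Reconstruct entrywise from the claimed factors. For example, T[0,1,1] = 12 and Σₗ aₗ[0]bₗ[1]cₗ[1] = (2)·(3)·(2) = 12; checking all 12 entries, every one matches. The claim holds.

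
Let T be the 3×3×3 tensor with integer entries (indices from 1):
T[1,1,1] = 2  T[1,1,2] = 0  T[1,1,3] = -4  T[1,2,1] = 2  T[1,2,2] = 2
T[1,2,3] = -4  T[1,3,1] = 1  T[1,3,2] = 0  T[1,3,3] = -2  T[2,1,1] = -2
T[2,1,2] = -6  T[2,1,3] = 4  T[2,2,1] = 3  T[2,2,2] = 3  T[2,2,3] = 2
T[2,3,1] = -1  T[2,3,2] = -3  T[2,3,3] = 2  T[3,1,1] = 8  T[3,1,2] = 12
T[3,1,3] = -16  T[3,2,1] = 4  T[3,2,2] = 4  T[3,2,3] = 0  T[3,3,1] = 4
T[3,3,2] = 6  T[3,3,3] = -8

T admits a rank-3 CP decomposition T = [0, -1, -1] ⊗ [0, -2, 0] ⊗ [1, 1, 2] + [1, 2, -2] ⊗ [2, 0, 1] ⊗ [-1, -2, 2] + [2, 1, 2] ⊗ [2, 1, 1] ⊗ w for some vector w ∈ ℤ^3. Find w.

Subtract the known terms from T to get the rank-1 residual R = [2, 1, 2] ⊗ [2, 1, 1] ⊗ w, so R[i,j,k] = a[i]·b[j]·w[k]. Pick indices with nonzero a[1]·b[1] = (2)·(2) = 4. Only the fibre through (1,1,·) is needed: R[1,1,:] = T[1,1,:] − Σₗ aₗ[1]bₗ[1]cₗ = [2, 0, -4] − (0)·(0)·[1, 1, 2] − (1)·(2)·[-1, -2, 2] = [4, 4, -8]. Then w[k] = R[1,1,k] / 4 for each k, giving w = [4, 4, -8] / 4 = [1, 1, -2].

w = [1, 1, -2]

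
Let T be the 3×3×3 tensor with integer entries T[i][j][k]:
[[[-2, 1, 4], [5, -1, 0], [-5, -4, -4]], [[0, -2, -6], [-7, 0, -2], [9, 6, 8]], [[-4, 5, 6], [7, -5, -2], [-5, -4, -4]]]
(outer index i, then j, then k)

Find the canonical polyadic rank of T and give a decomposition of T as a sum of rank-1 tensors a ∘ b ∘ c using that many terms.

rank(T) = 3

Lower bound: the mode-2 unfolding of T (rows indexed by j, columns by (i,k) = (0,0), (0,1), (0,2), (1,0), (1,1), (1,2), (2,0), (2,1), (2,2)) is [[-2, 1, 4, 0, -2, -6, -4, 5, 6], [5, -1, 0, -7, 0, -2, 7, -5, -2], [-5, -4, -4, 9, 6, 8, -5, -4, -4]].
There the 3×3 minor on rows j ∈ {0, 1, 2}, columns (i,k) ∈ {(0,0), (0,1), (0,2)} is det [[-2, 1, 4], [5, -1, 0], [-5, -4, -4]] = -88 ≠ 0, so this unfolding has rank ≥ 3; CP rank is at least every unfolding rank, so rank(T) ≥ 3. (This is only a lower bound: in general the CP rank may exceed every unfolding rank, so we still need to exhibit 3 rank-1 terms summing to T.)
Upper bound: T is a sum of 3 rank-1 terms, T = [1, -2, 1] ∘ [1, 1, -2] ∘ [2, 1, 2] + [1, -1, 1] ∘ [2, -1, 1] ∘ [-1, -2, 0] + [1, -1, 2] ∘ [1, -1, 0] ∘ [-2, 4, 2] (one valid choice — decompositions are not unique — normalised so each a, b is primitive with positive first nonzero entry; check it by expanding all entries), so rank(T) ≤ 3.
These bounds meet, so rank(T) = 3.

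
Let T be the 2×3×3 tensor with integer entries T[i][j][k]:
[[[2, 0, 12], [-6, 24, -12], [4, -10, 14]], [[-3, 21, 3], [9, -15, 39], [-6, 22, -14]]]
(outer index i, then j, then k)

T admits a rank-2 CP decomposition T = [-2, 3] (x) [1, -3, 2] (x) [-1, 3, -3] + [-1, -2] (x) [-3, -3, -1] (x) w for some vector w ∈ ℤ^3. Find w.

Subtract the known terms from T to get the rank-1 residual R = [-1, -2] (x) [-3, -3, -1] (x) w, so R[i,j,k] = a[i]·b[j]·w[k]. Pick indices with nonzero a[0]·b[0] = (-1)·(-3) = 3. Only the fibre through (0,0,·) is needed: R[0,0,:] = T[0,0,:] − Σₗ aₗ[0]bₗ[0]cₗ = [2, 0, 12] − (-2)·(1)·[-1, 3, -3] = [0, 6, 6]. Then w[k] = R[0,0,k] / 3 for each k, giving w = [0, 6, 6] / 3 = [0, 2, 2].

w = [0, 2, 2]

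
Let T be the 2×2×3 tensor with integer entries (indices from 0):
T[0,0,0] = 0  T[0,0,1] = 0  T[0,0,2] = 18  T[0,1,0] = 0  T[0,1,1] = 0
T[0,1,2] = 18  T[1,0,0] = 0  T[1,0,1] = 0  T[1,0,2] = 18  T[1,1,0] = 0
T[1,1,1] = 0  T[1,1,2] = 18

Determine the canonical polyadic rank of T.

Lower bound: T ≠ 0 (e.g. T[0,0,2] = 18), so rank(T) ≥ 1.
Upper bound: if T = a ⊗ b ⊗ c then every fibre of T is a multiple of the corresponding factor, so read the factors off the fibres through the nonzero entry T[0,0,2] = 18.
The mode-1 fibre T[:,0,2] = [18, 18] gives a = [1, 1] (primitive direction); the mode-2 fibre T[0,:,2] = [18, 18] gives b = [1, 1]; then c[k] = T[0,0,k] / (a[0]·b[0]) = [0, 0, 18] / 1 = [0, 0, 18].
Expanding [1, 1] ⊗ [1, 1] ⊗ [0, 0, 18] reproduces all 12 entries of T, so T = [1, 1] ⊗ [1, 1] ⊗ [0, 0, 18] and rank(T) ≤ 1.
These bounds meet, so rank(T) = 1.

1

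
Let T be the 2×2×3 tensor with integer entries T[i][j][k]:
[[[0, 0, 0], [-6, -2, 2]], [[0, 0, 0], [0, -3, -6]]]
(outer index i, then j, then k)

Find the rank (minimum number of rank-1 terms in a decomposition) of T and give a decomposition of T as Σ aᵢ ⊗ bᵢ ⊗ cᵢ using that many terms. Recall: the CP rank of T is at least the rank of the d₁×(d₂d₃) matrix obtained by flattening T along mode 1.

Lower bound: the mode-3 unfolding of T (rows indexed by k, columns by (i,j) = (0,0), (0,1), (1,0), (1,1)) is [[0, -6, 0, 0], [0, -2, 0, -3], [0, 2, 0, -6]].
There the 2×2 minor on rows k ∈ {0, 1}, columns (i,j) ∈ {(0,1), (1,1)} is det [[-6, 0], [-2, -3]] = 18 ≠ 0, so this unfolding has rank ≥ 2; CP rank is at least every unfolding rank, so rank(T) ≥ 2. (This is only a lower bound: in general the CP rank may exceed every unfolding rank, so we still need to exhibit 2 rank-1 terms summing to T.)
Upper bound — finding two terms. Every mode-2 slice of T is a multiple of one matrix: T[:,j,:] = b[j]·M with b = [0, 1] and M = [[-6, -2, 2], [0, -3, -6]] (rows indexed by i, columns by k). So it suffices to write M as a sum of two rank-1 matrices.
Splitting M by its rows (i = 0, 1), M = [1, 0][-6, -2, 2]ᵀ + [0, 1][0, -3, -6]ᵀ.
Hence T = [1, 0] ⊗ [0, 1] ⊗ [-6, -2, 2] + [0, 1] ⊗ [0, 1] ⊗ [0, -3, -6], so rank(T) ≤ 2.
These bounds meet, so rank(T) = 2.

rank(T) = 2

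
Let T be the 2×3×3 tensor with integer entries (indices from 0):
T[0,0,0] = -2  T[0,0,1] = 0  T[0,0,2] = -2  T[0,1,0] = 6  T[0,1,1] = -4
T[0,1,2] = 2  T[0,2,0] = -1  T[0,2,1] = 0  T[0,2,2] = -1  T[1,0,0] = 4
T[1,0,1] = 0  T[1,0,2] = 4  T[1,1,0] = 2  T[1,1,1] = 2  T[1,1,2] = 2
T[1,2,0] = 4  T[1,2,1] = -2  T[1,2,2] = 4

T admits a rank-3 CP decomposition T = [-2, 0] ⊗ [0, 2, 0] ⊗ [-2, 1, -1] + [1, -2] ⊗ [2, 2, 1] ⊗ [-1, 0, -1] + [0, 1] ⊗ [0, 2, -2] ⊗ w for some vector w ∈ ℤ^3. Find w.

w = [-1, 1, -1]

Subtract the known terms from T to get the rank-1 residual R = [0, 1] ⊗ [0, 2, -2] ⊗ w, so R[i,j,k] = a[i]·b[j]·w[k]. Pick indices with nonzero a[1]·b[1] = (1)·(2) = 2. Only the fibre through (1,1,·) is needed: R[1,1,:] = T[1,1,:] − Σₗ aₗ[1]bₗ[1]cₗ = [2, 2, 2] − (0)·(2)·[-2, 1, -1] − (-2)·(2)·[-1, 0, -1] = [-2, 2, -2]. Then w[k] = R[1,1,k] / 2 for each k, giving w = [-2, 2, -2] / 2 = [-1, 1, -1].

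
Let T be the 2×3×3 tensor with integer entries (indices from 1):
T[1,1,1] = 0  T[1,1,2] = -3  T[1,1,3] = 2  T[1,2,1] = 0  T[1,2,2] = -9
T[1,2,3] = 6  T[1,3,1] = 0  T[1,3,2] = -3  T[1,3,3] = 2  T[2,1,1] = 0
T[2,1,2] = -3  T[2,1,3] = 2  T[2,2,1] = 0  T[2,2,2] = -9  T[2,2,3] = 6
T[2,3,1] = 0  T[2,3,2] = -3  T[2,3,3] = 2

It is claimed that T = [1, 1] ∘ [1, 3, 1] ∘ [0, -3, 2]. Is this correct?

Reconstruct entrywise from the claimed factors. For example, T[1,1,3] = 2 and Σₗ aₗ[1]bₗ[1]cₗ[3] = (1)·(1)·(2) = 2; checking all 18 entries, every one matches. The claim holds.

Yes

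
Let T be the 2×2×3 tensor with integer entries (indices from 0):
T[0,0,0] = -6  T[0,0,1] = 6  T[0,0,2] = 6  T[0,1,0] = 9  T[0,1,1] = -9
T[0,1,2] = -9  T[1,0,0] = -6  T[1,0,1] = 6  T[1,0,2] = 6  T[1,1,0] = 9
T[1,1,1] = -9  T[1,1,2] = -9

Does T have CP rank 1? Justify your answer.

Yes

If T = a (x) b (x) c then every fibre of T is a multiple of the corresponding factor, so read the factors off the fibres through the nonzero entry T[0,0,0] = -6.
The mode-1 fibre T[:,0,0] = [-6, -6] gives a = [1, 1] (primitive direction); the mode-2 fibre T[0,:,0] = [-6, 9] gives b = [2, -3]; then c[k] = T[0,0,k] / (a[0]·b[0]) = [-6, 6, 6] / 2 = [-3, 3, 3].
Expanding [1, 1] (x) [2, -3] (x) [-3, 3, 3] reproduces all 12 entries of T, so T = [1, 1] (x) [2, -3] (x) [-3, 3, 3] and rank(T) ≤ 1.
Equivalently every frontal slice T[:,:,k] is c[k] times the rank-1 matrix [1, 1] (x) [2, -3]. So T has rank 1 (it is nonzero).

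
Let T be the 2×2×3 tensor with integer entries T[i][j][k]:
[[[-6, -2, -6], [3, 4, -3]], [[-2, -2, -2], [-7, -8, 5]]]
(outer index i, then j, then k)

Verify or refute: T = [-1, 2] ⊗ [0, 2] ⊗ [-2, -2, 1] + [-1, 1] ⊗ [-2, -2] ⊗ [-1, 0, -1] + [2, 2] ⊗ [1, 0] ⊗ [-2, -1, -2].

Reconstruct entry (0,1,0) from the claimed factors: Σₗ aₗ[0]bₗ[1]cₗ[0] = (-1)·(2)·(-2) + (-1)·(-2)·(-1) + (2)·(0)·(-2) = 2, but T[0,1,0] = 3. The claim is false.

No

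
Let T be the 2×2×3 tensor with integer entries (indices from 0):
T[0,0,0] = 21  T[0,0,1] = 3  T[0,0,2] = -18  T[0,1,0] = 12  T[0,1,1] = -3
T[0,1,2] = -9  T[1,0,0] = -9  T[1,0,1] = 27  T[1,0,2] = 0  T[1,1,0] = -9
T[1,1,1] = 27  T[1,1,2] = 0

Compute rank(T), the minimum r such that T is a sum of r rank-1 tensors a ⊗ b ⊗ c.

Lower bound: the mode-1 unfolding of T (rows indexed by i, columns by (j,k) = (0,0), (0,1), (0,2), (1,0), (1,1), (1,2)) is [[21, 3, -18, 12, -3, -9], [-9, 27, 0, -9, 27, 0]].
There the 2×2 minor on rows i ∈ {0, 1}, columns (j,k) ∈ {(0,0), (0,1)} is det [[21, 3], [-9, 27]] = 594 ≠ 0, so this unfolding has rank ≥ 2; CP rank is at least every unfolding rank, so rank(T) ≥ 2. (Flattening ranks never certify an upper bound on CP rank; for that we must actually write T with 2 rank-1 terms.)
Upper bound — finding two terms. Write S_k = T[:,:,k] for the frontal slices: S₀ = [[21, 12], [-9, -9]], S₁ = [[3, -3], [27, 27]], S₂ = [[-18, -9], [0, 0]].
If T = a₁ ⊗ b₁ ⊗ c₁ + a₂ ⊗ b₂ ⊗ c₂ then each S_k = c₁[k]·a₁b₁ᵀ + c₂[k]·a₂b₂ᵀ. S₀ and S₁ are linearly independent, so a₁b₁ᵀ and a₂b₂ᵀ must span the same plane of matrices: they are the rank-1 matrices of the form x·S₀ + y·S₁.
det(x·S₀ + y·S₁) is −81·x² + 189·xy + 162·y² = (-27)·(x − 3·y)(3·x + 2·y), vanishing at (x:y) = (3:1) and (2:-3).
M₁ = 3·S₀ + S₁ = [[66, 33], [0, 0]] = 33·(1, 0)(2, 1)ᵀ and M₂ = 2·S₀ − 3·S₁ = [[33, 33], [-99, -99]] = 33·(1, -3)(1, 1)ᵀ, so take a₁ = (1, 0), b₁ = (2, 1), a₂ = (1, -3), b₂ = (1, 1).
Each slice is an integer combination of E₁ = a₁b₁ᵀ and E₂ = a₂b₂ᵀ: S₀ = 9·E₁ + 3·E₂, S₁ = 6·E₁ − 9·E₂, S₂ = −9·E₁; reading off coefficients, c₁ = (9, 6, -9) and c₂ = (3, -9, 0).
Hence T = (1, 0) ⊗ (2, 1) ⊗ (9, 6, -9) + (1, -3) ⊗ (1, 1) ⊗ (3, -9, 0), so rank(T) ≤ 2.
These bounds meet, so rank(T) = 2.
Check entry T[1,1,2] = 0: (0)·(1)·(-9) + (-3)·(1)·(0) = 0.

2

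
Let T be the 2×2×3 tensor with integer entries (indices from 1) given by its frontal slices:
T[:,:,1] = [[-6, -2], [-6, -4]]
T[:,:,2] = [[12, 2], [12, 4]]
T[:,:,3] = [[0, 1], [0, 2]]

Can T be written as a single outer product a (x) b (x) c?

No

The mode-1 unfolding of T (rows indexed by i, columns by (j,k) = (1,1), (1,2), (1,3), (2,1), (2,2), (2,3)) is [[-6, 12, 0, -2, 2, 1], [-6, 12, 0, -4, 4, 2]].
There the 2×2 minor on rows i ∈ {1, 2}, columns (j,k) ∈ {(1,1), (2,1)} is det [[-6, -2], [-6, -4]] = 12 ≠ 0, so this unfolding has rank ≥ 2; CP rank is at least every unfolding rank, so rank(T) ≥ 2.
In particular rank(T) ≥ 2 > 1, so T is not rank-1.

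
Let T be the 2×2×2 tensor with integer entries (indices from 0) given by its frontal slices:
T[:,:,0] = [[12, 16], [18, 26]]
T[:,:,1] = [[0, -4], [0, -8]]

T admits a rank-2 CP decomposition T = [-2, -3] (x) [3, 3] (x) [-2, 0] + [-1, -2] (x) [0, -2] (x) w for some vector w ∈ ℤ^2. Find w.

Subtract the known terms from T to get the rank-1 residual R = [-1, -2] (x) [0, -2] (x) w, so R[i,j,k] = a[i]·b[j]·w[k]. Pick indices with nonzero a[0]·b[1] = (-1)·(-2) = 2. Only the fibre through (0,1,·) is needed: R[0,1,:] = T[0,1,:] − Σₗ aₗ[0]bₗ[1]cₗ = [16, -4] − (-2)·(3)·[-2, 0] = [4, -4]. Then w[k] = R[0,1,k] / 2 for each k, giving w = [4, -4] / 2 = [2, -2].

w = [2, -2]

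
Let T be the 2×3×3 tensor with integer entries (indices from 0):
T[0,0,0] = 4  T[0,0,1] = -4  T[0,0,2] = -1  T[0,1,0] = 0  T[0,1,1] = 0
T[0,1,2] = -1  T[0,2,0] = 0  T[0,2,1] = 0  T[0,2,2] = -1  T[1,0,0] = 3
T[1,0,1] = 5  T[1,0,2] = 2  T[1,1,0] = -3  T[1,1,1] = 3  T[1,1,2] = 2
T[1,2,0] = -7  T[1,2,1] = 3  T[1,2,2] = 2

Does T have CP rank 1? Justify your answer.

No

The mode-2 unfolding of T (rows indexed by j, columns by (i,k) = (0,0), (0,1), (0,2), (1,0), (1,1), (1,2)) is [[4, -4, -1, 3, 5, 2], [0, 0, -1, -3, 3, 2], [0, 0, -1, -7, 3, 2]].
There the 3×3 minor on rows j ∈ {0, 1, 2}, columns (i,k) ∈ {(0,0), (0,2), (1,0)} is det [[4, -1, 3], [0, -1, -3], [0, -1, -7]] = 16 ≠ 0, so this unfolding has rank ≥ 3; CP rank is at least every unfolding rank, so rank(T) ≥ 3.
In particular rank(T) ≥ 3 > 1, so T is not rank-1.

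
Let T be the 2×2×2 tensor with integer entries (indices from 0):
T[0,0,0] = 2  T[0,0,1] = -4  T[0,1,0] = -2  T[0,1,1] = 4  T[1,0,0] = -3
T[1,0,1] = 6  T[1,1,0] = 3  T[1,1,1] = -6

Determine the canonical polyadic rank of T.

1

Lower bound: T ≠ 0 (e.g. T[0,0,0] = 2), so rank(T) ≥ 1.
Upper bound: if T = a ⊗ b ⊗ c then every fibre of T is a multiple of the corresponding factor, so read the factors off the fibres through the nonzero entry T[0,0,0] = 2.
The mode-1 fibre T[:,0,0] = [2, -3] gives a = [2, -3] (primitive direction); the mode-2 fibre T[0,:,0] = [2, -2] gives b = [1, -1]; then c[k] = T[0,0,k] / (a[0]·b[0]) = [2, -4] / 2 = [1, -2].
Expanding [2, -3] ⊗ [1, -1] ⊗ [1, -2] reproduces all 8 entries of T, so T = [2, -3] ⊗ [1, -1] ⊗ [1, -2] and rank(T) ≤ 1.
These bounds meet, so rank(T) = 1.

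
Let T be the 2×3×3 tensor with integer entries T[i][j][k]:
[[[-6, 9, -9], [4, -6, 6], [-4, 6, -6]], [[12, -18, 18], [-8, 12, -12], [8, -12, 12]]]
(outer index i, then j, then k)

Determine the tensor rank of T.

Lower bound: T ≠ 0 (e.g. T[0,0,0] = -6), so rank(T) ≥ 1.
Upper bound: if T = a ⊗ b ⊗ c then every fibre of T is a multiple of the corresponding factor, so read the factors off the fibres through the nonzero entry T[0,0,0] = -6.
The mode-1 fibre T[:,0,0] = [-6, 12] gives a = (1, -2) (primitive direction); the mode-2 fibre T[0,:,0] = [-6, 4, -4] gives b = (3, -2, 2); then c[k] = T[0,0,k] / (a[0]·b[0]) = [-6, 9, -9] / 3 = (-2, 3, -3).
Expanding (1, -2) ⊗ (3, -2, 2) ⊗ (-2, 3, -3) reproduces all 18 entries of T, so T = (1, -2) ⊗ (3, -2, 2) ⊗ (-2, 3, -3) and rank(T) ≤ 1.
These bounds meet, so rank(T) = 1.
Check entry T[1,2,1] = -12: (-2)·(2)·(3) = -12.

1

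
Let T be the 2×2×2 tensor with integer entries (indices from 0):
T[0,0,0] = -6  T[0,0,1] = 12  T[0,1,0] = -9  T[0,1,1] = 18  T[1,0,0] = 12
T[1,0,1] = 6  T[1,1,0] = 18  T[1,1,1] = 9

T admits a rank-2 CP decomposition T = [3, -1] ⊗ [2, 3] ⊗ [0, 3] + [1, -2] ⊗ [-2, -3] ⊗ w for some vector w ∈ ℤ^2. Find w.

Subtract the known terms from T to get the rank-1 residual R = [1, -2] ⊗ [-2, -3] ⊗ w, so R[i,j,k] = a[i]·b[j]·w[k]. Pick indices with nonzero a[0]·b[0] = (1)·(-2) = -2. Only the fibre through (0,0,·) is needed: R[0,0,:] = T[0,0,:] − Σₗ aₗ[0]bₗ[0]cₗ = [-6, 12] − (3)·(2)·[0, 3] = [-6, -6]. Then w[k] = R[0,0,k] / -2 for each k, giving w = [-6, -6] / -2 = [3, 3].

w = [3, 3]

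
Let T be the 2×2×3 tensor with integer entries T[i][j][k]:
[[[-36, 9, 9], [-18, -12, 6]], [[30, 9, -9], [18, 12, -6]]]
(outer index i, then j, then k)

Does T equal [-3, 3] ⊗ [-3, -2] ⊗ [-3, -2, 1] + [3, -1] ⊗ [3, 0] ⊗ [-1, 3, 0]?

Yes

Reconstruct entrywise from the claimed factors. For example, T[1,0,1] = 9 and Σₗ aₗ[1]bₗ[0]cₗ[1] = (3)·(-3)·(-2) + (-1)·(3)·(3) = 9; checking all 12 entries, every one matches. The claim holds.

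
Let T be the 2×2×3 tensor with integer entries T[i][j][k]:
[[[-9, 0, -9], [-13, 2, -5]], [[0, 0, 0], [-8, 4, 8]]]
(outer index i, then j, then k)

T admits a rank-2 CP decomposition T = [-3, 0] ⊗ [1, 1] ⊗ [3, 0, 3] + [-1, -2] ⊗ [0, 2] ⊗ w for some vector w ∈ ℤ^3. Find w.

w = [2, -1, -2]

Subtract the known terms from T to get the rank-1 residual R = [-1, -2] ⊗ [0, 2] ⊗ w, so R[i,j,k] = a[i]·b[j]·w[k]. Pick indices with nonzero a[0]·b[1] = (-1)·(2) = -2. Only the fibre through (0,1,·) is needed: R[0,1,:] = T[0,1,:] − Σₗ aₗ[0]bₗ[1]cₗ = [-13, 2, -5] − (-3)·(1)·[3, 0, 3] = [-4, 2, 4]. Then w[k] = R[0,1,k] / -2 for each k, giving w = [-4, 2, 4] / -2 = [2, -1, -2].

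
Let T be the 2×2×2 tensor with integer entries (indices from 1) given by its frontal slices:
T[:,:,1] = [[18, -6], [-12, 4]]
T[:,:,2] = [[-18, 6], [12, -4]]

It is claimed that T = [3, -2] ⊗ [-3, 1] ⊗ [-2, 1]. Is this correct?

No

Reconstruct entry (1,1,2) from the claimed factors: Σₗ aₗ[1]bₗ[1]cₗ[2] = (3)·(-3)·(1) = -9, but T[1,1,2] = -18. The claim is false.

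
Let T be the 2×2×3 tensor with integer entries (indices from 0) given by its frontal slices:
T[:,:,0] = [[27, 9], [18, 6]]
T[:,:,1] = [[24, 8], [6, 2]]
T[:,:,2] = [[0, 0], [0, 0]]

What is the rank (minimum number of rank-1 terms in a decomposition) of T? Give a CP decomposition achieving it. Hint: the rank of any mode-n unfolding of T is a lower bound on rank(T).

Lower bound: the mode-3 unfolding of T (rows indexed by k, columns by (i,j) = (0,0), (0,1), (1,0), (1,1)) is [[27, 9, 18, 6], [24, 8, 6, 2], [0, 0, 0, 0]].
There the 2×2 minor on rows k ∈ {0, 1}, columns (i,j) ∈ {(0,0), (1,0)} is det [[27, 18], [24, 6]] = -270 ≠ 0, so this unfolding has rank ≥ 2; CP rank is at least every unfolding rank, so rank(T) ≥ 2. (Flattening ranks never certify an upper bound on CP rank; for that we must actually write T with 2 rank-1 terms.)
Upper bound — finding two terms. Every mode-2 slice of T is a multiple of one matrix: T[:,j,:] = b[j]·M with b = [3, 1] and M = [[9, 8, 0], [6, 2, 0]] (rows indexed by i, columns by k). So it suffices to write M as a sum of two rank-1 matrices.
Splitting M by its rows (i = 0, 1), M = [1, 0][9, 8, 0]ᵀ + [0, 1][6, 2, 0]ᵀ.
Hence T = [1, 0] ⊗ [3, 1] ⊗ [9, 8, 0] + [0, 1] ⊗ [3, 1] ⊗ [6, 2, 0], so rank(T) ≤ 2.
These bounds meet, so rank(T) = 2.
Check entry T[1,0,0] = 18: (0)·(3)·(9) + (1)·(3)·(6) = 18.

rank(T) = 2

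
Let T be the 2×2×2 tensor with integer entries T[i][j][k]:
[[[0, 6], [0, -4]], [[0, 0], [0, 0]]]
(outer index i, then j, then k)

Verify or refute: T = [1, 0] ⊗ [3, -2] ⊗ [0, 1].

Reconstruct entry (0,0,1) from the claimed factors: Σₗ aₗ[0]bₗ[0]cₗ[1] = (1)·(3)·(1) = 3, but T[0,0,1] = 6. The claim is false.

No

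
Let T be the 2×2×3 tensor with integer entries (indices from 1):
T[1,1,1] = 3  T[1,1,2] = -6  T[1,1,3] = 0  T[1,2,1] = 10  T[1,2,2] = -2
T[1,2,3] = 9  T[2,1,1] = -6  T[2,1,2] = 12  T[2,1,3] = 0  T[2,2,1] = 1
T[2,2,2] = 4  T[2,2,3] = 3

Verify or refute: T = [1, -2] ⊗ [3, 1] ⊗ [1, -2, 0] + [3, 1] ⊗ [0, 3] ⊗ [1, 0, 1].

Yes

Reconstruct entrywise from the claimed factors. For example, T[1,2,2] = -2 and Σₗ aₗ[1]bₗ[2]cₗ[2] = (1)·(1)·(-2) + (3)·(3)·(0) = -2; checking all 12 entries, every one matches. The claim holds.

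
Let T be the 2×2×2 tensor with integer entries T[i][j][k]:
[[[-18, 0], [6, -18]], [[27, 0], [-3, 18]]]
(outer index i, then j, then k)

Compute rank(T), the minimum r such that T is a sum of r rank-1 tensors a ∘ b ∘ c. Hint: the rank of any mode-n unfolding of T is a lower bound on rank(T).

Lower bound: the mode-2 unfolding of T (rows indexed by j, columns by (i,k) = (0,0), (0,1), (1,0), (1,1)) is [[-18, 0, 27, 0], [6, -18, -3, 18]].
There the 2×2 minor on rows j ∈ {0, 1}, columns (i,k) ∈ {(0,0), (0,1)} is det [[-18, 0], [6, -18]] = 324 ≠ 0, so this unfolding has rank ≥ 2; CP rank is at least every unfolding rank, so rank(T) ≥ 2. (Flattening ranks never certify an upper bound on CP rank; for that we must actually write T with 2 rank-1 terms.)
Upper bound — finding two terms. Write S_k = T[:,:,k] for the frontal slices: S₀ = [[-18, 6], [27, -3]], S₁ = [[0, -18], [0, 18]].
If T = a₁ ∘ b₁ ∘ c₁ + a₂ ∘ b₂ ∘ c₂ then each S_k = c₁[k]·a₁b₁ᵀ + c₂[k]·a₂b₂ᵀ. S₀ and S₁ are linearly independent, so a₁b₁ᵀ and a₂b₂ᵀ must span the same plane of matrices: they are the rank-1 matrices of the form x·S₀ + y·S₁.
det(x·S₀ + y·S₁) is −108·x² + 162·xy = (-54)·(2·x − 3·y)(x), vanishing at (x:y) = (3:2) and (0:1).
M₁ = 3·S₀ + 2·S₁ = [[-54, -18], [81, 27]] = (-9)·(2, -3)(3, 1)ᵀ and M₂ = S₁ = [[0, -18], [0, 18]] = (-18)·(1, -1)(0, 1)ᵀ, so take a₁ = (2, -3), b₁ = (3, 1), a₂ = (1, -1), b₂ = (0, 1).
Each slice is an integer combination of E₁ = a₁b₁ᵀ and E₂ = a₂b₂ᵀ: S₀ = −3·E₁ + 12·E₂, S₁ = −18·E₂; reading off coefficients, c₁ = (-3, 0) and c₂ = (12, -18).
Hence T = (2, -3) ∘ (3, 1) ∘ (-3, 0) + (1, -1) ∘ (0, 1) ∘ (12, -18), so rank(T) ≤ 2.
These bounds meet, so rank(T) = 2.
Check entry T[1,0,1] = 0: (-3)·(3)·(0) + (-1)·(0)·(-18) = 0.

2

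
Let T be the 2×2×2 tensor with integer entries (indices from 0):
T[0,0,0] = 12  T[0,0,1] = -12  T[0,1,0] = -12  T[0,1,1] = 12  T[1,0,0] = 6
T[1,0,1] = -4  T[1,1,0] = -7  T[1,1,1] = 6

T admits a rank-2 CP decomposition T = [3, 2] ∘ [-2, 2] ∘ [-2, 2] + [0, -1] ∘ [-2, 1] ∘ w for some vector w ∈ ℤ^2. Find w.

Subtract the known terms from T to get the rank-1 residual R = [0, -1] ∘ [-2, 1] ∘ w, so R[i,j,k] = a[i]·b[j]·w[k]. Pick indices with nonzero a[1]·b[0] = (-1)·(-2) = 2. Only the fibre through (1,0,·) is needed: R[1,0,:] = T[1,0,:] − Σₗ aₗ[1]bₗ[0]cₗ = [6, -4] − (2)·(-2)·[-2, 2] = [-2, 4]. Then w[k] = R[1,0,k] / 2 for each k, giving w = [-2, 4] / 2 = [-1, 2].

w = [-1, 2]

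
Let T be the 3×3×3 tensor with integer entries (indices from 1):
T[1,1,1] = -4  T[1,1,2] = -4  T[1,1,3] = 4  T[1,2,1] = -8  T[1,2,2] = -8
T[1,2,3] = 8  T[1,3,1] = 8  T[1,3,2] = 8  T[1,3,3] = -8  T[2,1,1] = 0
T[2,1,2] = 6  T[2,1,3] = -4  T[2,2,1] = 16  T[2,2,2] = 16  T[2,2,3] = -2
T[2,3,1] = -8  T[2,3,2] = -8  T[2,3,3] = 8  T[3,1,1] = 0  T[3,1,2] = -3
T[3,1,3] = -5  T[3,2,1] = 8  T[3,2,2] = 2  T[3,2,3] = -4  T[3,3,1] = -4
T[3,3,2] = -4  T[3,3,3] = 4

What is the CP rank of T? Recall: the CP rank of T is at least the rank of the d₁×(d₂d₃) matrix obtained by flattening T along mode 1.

3

Lower bound: the mode-3 unfolding of T (rows indexed by k, columns by (i,j) = (1,1), (1,2), (1,3), (2,1), (2,2), (2,3), (3,1), (3,2), (3,3)) is [[-4, -8, 8, 0, 16, -8, 0, 8, -4], [-4, -8, 8, 6, 16, -8, -3, 2, -4], [4, 8, -8, -4, -2, 8, -5, -4, 4]].
There the 3×3 minor on rows k ∈ {1, 2, 3}, columns (i,j) ∈ {(1,1), (2,1), (2,2)} is det [[-4, 0, 16], [-4, 6, 16], [4, -4, -2]] = -336 ≠ 0, so this unfolding has rank ≥ 3; CP rank is at least every unfolding rank, so rank(T) ≥ 3. (This is only a lower bound: in general the CP rank may exceed every unfolding rank, so we still need to exhibit 3 rank-1 terms summing to T.)
Upper bound: T is a sum of 3 rank-1 terms, T = [0, 1, -1] ⊗ [1, 1, 0] ⊗ [0, 4, 2] + [0, 2, 1] ⊗ [1, -2, 0] ⊗ [-2, -1, -1] + [2, -2, -1] ⊗ [1, 2, -2] ⊗ [-2, -2, 2] (one valid choice — decompositions are not unique — normalised so each a, b is primitive with positive first nonzero entry; check it by expanding all entries), so rank(T) ≤ 3.
These bounds meet, so rank(T) = 3.
Check entry T[2,2,3] = -2: (1)·(1)·(2) + (2)·(-2)·(-1) + (-2)·(2)·(2) = -2.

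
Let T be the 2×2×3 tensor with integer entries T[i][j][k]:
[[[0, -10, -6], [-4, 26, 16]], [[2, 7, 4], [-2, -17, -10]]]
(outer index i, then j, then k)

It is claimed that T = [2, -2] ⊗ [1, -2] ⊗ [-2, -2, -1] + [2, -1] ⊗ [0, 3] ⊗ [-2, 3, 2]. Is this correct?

No

Reconstruct entry (0,0,0) from the claimed factors: Σₗ aₗ[0]bₗ[0]cₗ[0] = (2)·(1)·(-2) + (2)·(0)·(-2) = -4, but T[0,0,0] = 0. The claim is false.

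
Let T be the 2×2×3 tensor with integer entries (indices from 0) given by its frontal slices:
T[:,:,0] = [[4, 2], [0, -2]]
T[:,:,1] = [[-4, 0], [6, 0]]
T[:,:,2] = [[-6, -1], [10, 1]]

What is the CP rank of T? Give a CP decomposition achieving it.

rank(T) = 3

Lower bound: the mode-3 unfolding of T (rows indexed by k, columns by (i,j) = (0,0), (0,1), (1,0), (1,1)) is [[4, 2, 0, -2], [-4, 0, 6, 0], [-6, -1, 10, 1]].
There the 3×3 minor on rows k ∈ {0, 1, 2}, columns (i,j) ∈ {(0,0), (0,1), (1,0)} is det [[4, 2, 0], [-4, 0, 6], [-6, -1, 10]] = 32 ≠ 0, so this unfolding has rank ≥ 3; CP rank is at least every unfolding rank, so rank(T) ≥ 3. (This is only a lower bound: in general the CP rank may exceed every unfolding rank, so we still need to exhibit 3 rank-1 terms summing to T.)
Upper bound: T is a sum of 3 rank-1 terms, T = [0, 1] ⊗ [1, 0] ⊗ [4, 2, 4] + [1, -1] ⊗ [1, 0] ⊗ [8, -4, -8] + [1, -1] ⊗ [2, -1] ⊗ [-2, 0, 1] (written with every a and b primitive with positive leading entry and the scale carried by c; CP decompositions are not unique, and this one is verified by expanding entrywise), so rank(T) ≤ 3.
These bounds meet, so rank(T) = 3.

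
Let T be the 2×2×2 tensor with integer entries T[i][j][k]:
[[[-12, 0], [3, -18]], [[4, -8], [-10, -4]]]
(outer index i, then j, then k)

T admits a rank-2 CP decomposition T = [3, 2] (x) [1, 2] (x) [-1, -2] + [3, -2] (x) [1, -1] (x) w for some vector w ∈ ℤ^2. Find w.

Subtract the known terms from T to get the rank-1 residual R = [3, -2] (x) [1, -1] (x) w, so R[i,j,k] = a[i]·b[j]·w[k]. Pick indices with nonzero a[0]·b[0] = (3)·(1) = 3. Only the fibre through (0,0,·) is needed: R[0,0,:] = T[0,0,:] − Σₗ aₗ[0]bₗ[0]cₗ = [-12, 0] − (3)·(1)·[-1, -2] = [-9, 6]. Then w[k] = R[0,0,k] / 3 for each k, giving w = [-9, 6] / 3 = [-3, 2].

w = [-3, 2]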